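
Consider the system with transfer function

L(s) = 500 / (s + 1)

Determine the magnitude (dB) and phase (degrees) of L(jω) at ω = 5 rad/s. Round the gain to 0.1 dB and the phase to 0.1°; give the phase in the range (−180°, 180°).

39.8 dB, -78.7°

Substitute s = j5:
Numerator: 500 = 500 + j0
Denominator: (j5) + 1 = 1 + j5
|N| = √(500² + 0²) ≈ 500, ∠N ≈ 0.00°
|D| = √(1² + 5²) ≈ 5.099, ∠D ≈ 78.69°
|L| = 500 / 5.099 ≈ 98.058
Gain = 20 log₁₀(98.058) ≈ 39.83 dB
∠L = 0.00° − 78.69° = -78.69°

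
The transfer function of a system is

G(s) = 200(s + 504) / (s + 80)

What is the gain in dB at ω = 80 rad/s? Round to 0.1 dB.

At s = jω = j80:
zero (s+504): 504 + j80 → |·| = √(504²+80²) = √260416 ≈ 510.31, ∠ = arctan(80/504) ≈ 9.02°
pole (s+80): 80 + j80 → |·| = √(80²+80²) = √12800 ≈ 113.14, ∠ = arctan(80/80) ≈ 45.00°
|G| = 200 · 510.31 / 113.14 ≈ 902.09
Gain = 20 log₁₀(902.09) ≈ 59.10 dB

59.1 dB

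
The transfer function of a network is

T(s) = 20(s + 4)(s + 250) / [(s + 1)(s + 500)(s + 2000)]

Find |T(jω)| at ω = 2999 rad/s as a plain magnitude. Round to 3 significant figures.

0.00549

At s = jω = j2999:
zero (s+4): 4 + j2999 → |·| = √(4²+2999²) = √8994017 ≈ 2999, ∠ = arctan(2999/4) ≈ 89.92°
zero (s+250): 250 + j2999 → |·| = √(250²+2999²) = √9056501 ≈ 3009.4, ∠ = arctan(2999/250) ≈ 85.23°
pole (s+1): 1 + j2999 → |·| = √(1²+2999²) = √8994002 ≈ 2999, ∠ = arctan(2999/1) ≈ 89.98°
pole (s+500): 500 + j2999 → |·| = √(500²+2999²) = √9244001 ≈ 3040.4, ∠ = arctan(2999/500) ≈ 80.53°
pole (s+2000): 2000 + j2999 → |·| = √(2000²+2999²) = √12994001 ≈ 3604.7, ∠ = arctan(2999/2000) ≈ 56.30°
|T| = 20 · 9.0252e+06 / 3.2868e+10 ≈ 0.0054918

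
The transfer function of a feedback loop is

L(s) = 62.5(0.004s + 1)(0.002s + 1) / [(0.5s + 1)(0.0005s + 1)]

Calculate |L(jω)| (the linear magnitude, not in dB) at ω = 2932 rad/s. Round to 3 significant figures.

1.68

At ω = 2932 rad/s:
zero (1 + j2932·0.004) = 1 + j11.728 → |·| ≈ 11.771, ∠ ≈ 85.13°
zero (1 + j2932·0.002) = 1 + j5.864 → |·| ≈ 5.9487, ∠ ≈ 80.32°
pole (1 + j2932·0.5) = 1 + j1466 → |·| ≈ 1466, ∠ ≈ 89.96°
pole (1 + j2932·0.0005) = 1 + j1.466 → |·| ≈ 1.7746, ∠ ≈ 55.70°
|L| = 62.5 · 11.771 · 5.9487 / (1466 · 1.7746) ≈ 1.6822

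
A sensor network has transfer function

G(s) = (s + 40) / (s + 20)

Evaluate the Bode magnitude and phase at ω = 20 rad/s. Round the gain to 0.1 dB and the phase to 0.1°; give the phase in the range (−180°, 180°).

4.0 dB, -18.4°

Substitute s = j20:
Numerator: (j20) + 40 = 40 + j20
Denominator: (j20) + 20 = 20 + j20
|N| = √(40² + 20²) ≈ 44.721, ∠N ≈ 26.57°
|D| = √(20² + 20²) ≈ 28.284, ∠D ≈ 45.00°
|G| = 44.721 / 28.284 ≈ 1.5811
Gain = 20 log₁₀(1.5811) ≈ 3.98 dB
∠G = 26.57° − 45.00° = -18.43°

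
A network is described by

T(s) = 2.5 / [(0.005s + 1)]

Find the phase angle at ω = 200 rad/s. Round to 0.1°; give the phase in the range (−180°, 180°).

At ω = 200 rad/s:
pole (1 + j200·0.005) = 1 + j1 → |·| ≈ 1.4142, ∠ ≈ 45.00°
∠T = (0°) − (45.00°) = -45.00°

-45.0°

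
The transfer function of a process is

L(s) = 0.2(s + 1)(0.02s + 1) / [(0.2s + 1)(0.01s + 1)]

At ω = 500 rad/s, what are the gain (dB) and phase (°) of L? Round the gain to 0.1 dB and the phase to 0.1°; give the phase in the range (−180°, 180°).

At ω = 500 rad/s:
zero (1 + j500·1) = 1 + j500 → |·| ≈ 500, ∠ ≈ 89.89°
zero (1 + j500·0.02) = 1 + j10 → |·| ≈ 10.05, ∠ ≈ 84.29°
pole (1 + j500·0.2) = 1 + j100 → |·| ≈ 100, ∠ ≈ 89.43°
pole (1 + j500·0.01) = 1 + j5 → |·| ≈ 5.099, ∠ ≈ 78.69°
|L| = 0.2 · 500 · 10.05 / (100 · 5.099) ≈ 1.971
Gain = 20 log₁₀(1.971) ≈ 5.89 dB
∠L = (89.89° + 84.29°) − (89.43° + 78.69°) = 6.06°

5.9 dB, 6.1°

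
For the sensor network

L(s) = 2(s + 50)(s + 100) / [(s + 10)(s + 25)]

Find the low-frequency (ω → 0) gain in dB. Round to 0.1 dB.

32.0 dB

L(0) = 2·50·100 / (10·25) = 40
20 log₁₀(40) ≈ 32.04 dB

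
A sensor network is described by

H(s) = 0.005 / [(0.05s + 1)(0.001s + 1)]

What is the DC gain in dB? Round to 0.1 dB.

H(0) = 0.005 · 1 / 1 = 0.005
20 log₁₀(0.005) ≈ -46.02 dB

-46.0 dB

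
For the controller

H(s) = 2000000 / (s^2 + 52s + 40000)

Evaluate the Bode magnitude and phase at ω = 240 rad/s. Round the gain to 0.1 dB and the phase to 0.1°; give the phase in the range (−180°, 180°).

39.3 dB, -144.7°

At s = jω = j240:
quadratic: (j240)² + 52·j240 + 40000 = -17600 + j12480 → |·| ≈ 21576, ∠ ≈ 144.66°
|H| = 2000000 / 21576 ≈ 92.696
Gain = 20 log₁₀(92.696) ≈ 39.34 dB
∠H = 0.00° − 144.66° = -144.66°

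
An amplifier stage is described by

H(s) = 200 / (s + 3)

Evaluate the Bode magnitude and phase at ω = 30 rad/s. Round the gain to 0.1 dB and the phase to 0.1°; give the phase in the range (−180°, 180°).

Substitute s = j30:
Numerator: 200 = 200 + j0
Denominator: (j30) + 3 = 3 + j30
|N| = √(200² + 0²) ≈ 200, ∠N ≈ 0.00°
|D| = √(3² + 30²) ≈ 30.15, ∠D ≈ 84.29°
|H| = 200 / 30.15 ≈ 6.6335
Gain = 20 log₁₀(6.6335) ≈ 16.43 dB
∠H = 0.00° − 84.29° = -84.29°

16.4 dB, -84.3°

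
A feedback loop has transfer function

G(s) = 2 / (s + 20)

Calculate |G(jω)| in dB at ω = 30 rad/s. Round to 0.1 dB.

Substitute s = j30:
Numerator: 2 = 2 + j0
Denominator: (j30) + 20 = 20 + j30
|N| = √(2² + 0²) ≈ 2, ∠N ≈ 0.00°
|D| = √(20² + 30²) ≈ 36.056, ∠D ≈ 56.31°
|G| = 2 / 36.056 ≈ 0.055469
Gain = 20 log₁₀(0.055469) ≈ -25.12 dB

-25.1 dB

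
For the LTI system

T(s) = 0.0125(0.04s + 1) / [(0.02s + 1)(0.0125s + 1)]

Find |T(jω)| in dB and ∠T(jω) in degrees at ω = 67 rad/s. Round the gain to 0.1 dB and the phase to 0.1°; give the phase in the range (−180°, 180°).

-35.7 dB, -23.7°

At ω = 67 rad/s:
zero (1 + j67·0.04) = 1 + j2.68 → |·| ≈ 2.8605, ∠ ≈ 69.54°
pole (1 + j67·0.02) = 1 + j1.34 → |·| ≈ 1.672, ∠ ≈ 53.27°
pole (1 + j67·0.0125) = 1 + j0.8375 → |·| ≈ 1.3044, ∠ ≈ 39.95°
|T| = 0.0125 · 2.8605 / (1.672 · 1.3044) ≈ 0.016395
Gain = 20 log₁₀(0.016395) ≈ -35.71 dB
∠T = (69.54°) − (53.27° + 39.95°) = -23.68°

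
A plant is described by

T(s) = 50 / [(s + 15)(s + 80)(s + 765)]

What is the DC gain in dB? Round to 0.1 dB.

-85.3 dB

T(0) = 50 / (15·80·765) ≈ 5.4466e-05
20 log₁₀(5.4466e-05) ≈ -85.28 dB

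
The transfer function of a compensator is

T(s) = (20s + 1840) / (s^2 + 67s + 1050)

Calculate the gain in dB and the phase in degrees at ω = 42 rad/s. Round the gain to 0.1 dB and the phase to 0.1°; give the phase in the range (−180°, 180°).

-3.1 dB, -79.7°

Substitute s = j42:
Numerator: 20(j42) + 1840 = 1840 + j840
Denominator: (j42)^2 + 67(j42) + 1050 = -714 + j2814
|N| = √(1840² + 840²) ≈ 2022.7, ∠N ≈ 24.54°
|D| = √(714² + 2814²) ≈ 2903.2, ∠D ≈ 104.24°
|T| = 2022.7 / 2903.2 ≈ 0.69671
Gain = 20 log₁₀(0.69671) ≈ -3.14 dB
∠T = 24.54° − 104.24° = -79.70°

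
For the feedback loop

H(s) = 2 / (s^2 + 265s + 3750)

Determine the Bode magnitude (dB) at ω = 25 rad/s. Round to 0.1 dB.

Substitute s = j25:
Numerator: 2 = 2 + j0
Denominator: (j25)^2 + 265(j25) + 3750 = 3125 + j6625
|N| = √(2² + 0²) ≈ 2, ∠N ≈ 0.00°
|D| = √(3125² + 6625²) ≈ 7325, ∠D ≈ 64.75°
|H| = 2 / 7325 ≈ 0.00027304
Gain = 20 log₁₀(0.00027304) ≈ -71.28 dB

-71.3 dB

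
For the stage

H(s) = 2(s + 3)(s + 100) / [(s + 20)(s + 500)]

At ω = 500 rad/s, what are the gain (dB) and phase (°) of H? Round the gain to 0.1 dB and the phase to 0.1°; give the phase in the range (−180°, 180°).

At s = jω = j500:
zero (s+3): 3 + j500 → |·| = √(3²+500²) = √250009 ≈ 500.01, ∠ = arctan(500/3) ≈ 89.66°
zero (s+100): 100 + j500 → |·| = √(100²+500²) = √260000 ≈ 509.9, ∠ = arctan(500/100) ≈ 78.69°
pole (s+20): 20 + j500 → |·| = √(20²+500²) = √250400 ≈ 500.4, ∠ = arctan(500/20) ≈ 87.71°
pole (s+500): 500 + j500 → |·| = √(500²+500²) = √500000 ≈ 707.11, ∠ = arctan(500/500) ≈ 45.00°
|H| = 2 · 2.5496e+05 / 3.5384e+05 ≈ 1.4411
Gain = 20 log₁₀(1.4411) ≈ 3.17 dB
∠H = 168.35° − 132.71° = 35.64°

3.2 dB, 35.6°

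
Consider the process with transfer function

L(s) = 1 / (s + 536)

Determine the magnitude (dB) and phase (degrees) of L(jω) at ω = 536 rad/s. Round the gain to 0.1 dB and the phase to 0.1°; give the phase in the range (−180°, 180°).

Substitute s = j536:
Numerator: 1 = 1 + j0
Denominator: (j536) + 536 = 536 + j536
|N| = √(1² + 0²) ≈ 1, ∠N ≈ 0.00°
|D| = √(536² + 536²) ≈ 758.02, ∠D ≈ 45.00°
|L| = 1 / 758.02 ≈ 0.0013192
Gain = 20 log₁₀(0.0013192) ≈ -57.59 dB
∠L = 0.00° − 45.00° = -45.00°

-57.6 dB, -45.0°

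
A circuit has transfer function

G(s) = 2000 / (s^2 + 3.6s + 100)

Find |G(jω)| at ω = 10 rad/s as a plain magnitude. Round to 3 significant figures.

At s = jω = j10:
quadratic: (j10)² + 3.6·j10 + 100 = 0 + j36 → |·| ≈ 36, ∠ ≈ 90.00°
|G| = 2000 / 36 ≈ 55.556

55.6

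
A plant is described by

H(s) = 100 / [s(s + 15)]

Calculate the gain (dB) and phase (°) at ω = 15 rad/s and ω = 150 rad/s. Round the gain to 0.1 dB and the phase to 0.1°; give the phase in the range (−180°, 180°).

At s = jω = j15:
pole (s+15): 15 + j15 → |·| = √(15²+15²) = √450 ≈ 21.213, ∠ = arctan(15/15) ≈ 45.00°
pole at origin: |s| = 15, ∠ = 90.00° (in denominator)
|H| = 100 / 318.19 ≈ 0.31428
Gain = 20 log₁₀(0.31428) ≈ -10.05 dB
∠H = 0.00° − 135.00° = -135.00°

At s = jω = j150:
pole (s+15): 15 + j150 → |·| = √(15²+150²) = √22725 ≈ 150.75, ∠ = arctan(150/15) ≈ 84.29°
pole at origin: |s| = 150, ∠ = 90.00° (in denominator)
|H| = 100 / 22612 ≈ 0.0044224
Gain = 20 log₁₀(0.0044224) ≈ -47.09 dB
∠H = 0.00° − 174.29° = -174.29°

ω = 15: -10.1 dB, -135.0°; ω = 150: -47.1 dB, -174.3°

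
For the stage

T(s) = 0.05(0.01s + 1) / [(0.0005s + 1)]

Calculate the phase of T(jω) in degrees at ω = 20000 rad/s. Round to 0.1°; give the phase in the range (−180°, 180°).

5.4°

At ω = 20000 rad/s:
zero (1 + j20000·0.01) = 1 + j200 → |·| ≈ 200, ∠ ≈ 89.71°
pole (1 + j20000·0.0005) = 1 + j10 → |·| ≈ 10.05, ∠ ≈ 84.29°
∠T = (89.71°) − (84.29°) = 5.42°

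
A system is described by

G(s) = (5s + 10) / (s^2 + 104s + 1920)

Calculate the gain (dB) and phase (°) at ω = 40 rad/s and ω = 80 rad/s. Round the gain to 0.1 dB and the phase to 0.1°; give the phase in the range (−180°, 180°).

Substitute s = j40:
Numerator: 5(j40) + 10 = 10 + j200
Denominator: (j40)^2 + 104(j40) + 1920 = 320 + j4160
|N| = √(10² + 200²) ≈ 200.25, ∠N ≈ 87.14°
|D| = √(320² + 4160²) ≈ 4172.3, ∠D ≈ 85.60°
|G| = 200.25 / 4172.3 ≈ 0.047995
Gain = 20 log₁₀(0.047995) ≈ -26.38 dB
∠G = 87.14° − 85.60° = 1.54°

Substitute s = j80:
Numerator: 5(j80) + 10 = 10 + j400
Denominator: (j80)^2 + 104(j80) + 1920 = -4480 + j8320
|N| = √(10² + 400²) ≈ 400.12, ∠N ≈ 88.57°
|D| = √(4480² + 8320²) ≈ 9449.5, ∠D ≈ 118.30°
|G| = 400.12 / 9449.5 ≈ 0.042343
Gain = 20 log₁₀(0.042343) ≈ -27.46 dB
∠G = 88.57° − 118.30° = -29.73°

ω = 40: -26.4 dB, 1.5°; ω = 80: -27.5 dB, -29.7°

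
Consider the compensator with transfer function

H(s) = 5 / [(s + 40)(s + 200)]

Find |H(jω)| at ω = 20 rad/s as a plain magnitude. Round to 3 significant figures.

0.000556

At s = jω = j20:
pole (s+40): 40 + j20 → |·| = √(40²+20²) = √2000 ≈ 44.721, ∠ = arctan(20/40) ≈ 26.57°
pole (s+200): 200 + j20 → |·| = √(200²+20²) = √40400 ≈ 201, ∠ = arctan(20/200) ≈ 5.71°
|H| = 5 / 8988.9 ≈ 0.00055624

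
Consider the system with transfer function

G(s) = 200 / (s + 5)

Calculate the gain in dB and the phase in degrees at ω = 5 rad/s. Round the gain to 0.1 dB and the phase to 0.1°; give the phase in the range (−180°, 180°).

Substitute s = j5:
Numerator: 200 = 200 + j0
Denominator: (j5) + 5 = 5 + j5
|N| = √(200² + 0²) ≈ 200, ∠N ≈ 0.00°
|D| = √(5² + 5²) ≈ 7.0711, ∠D ≈ 45.00°
|G| = 200 / 7.0711 ≈ 28.284
Gain = 20 log₁₀(28.284) ≈ 29.03 dB
∠G = 0.00° − 45.00° = -45.00°

29.0 dB, -45.0°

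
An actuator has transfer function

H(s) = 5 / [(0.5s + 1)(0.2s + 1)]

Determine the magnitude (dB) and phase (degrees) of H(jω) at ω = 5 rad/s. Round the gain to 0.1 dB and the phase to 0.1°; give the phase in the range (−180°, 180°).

At ω = 5 rad/s:
pole (1 + j5·0.5) = 1 + j2.5 → |·| ≈ 2.6926, ∠ ≈ 68.20°
pole (1 + j5·0.2) = 1 + j1 → |·| ≈ 1.4142, ∠ ≈ 45.00°
|H| = 5 · 1 / (2.6926 · 1.4142) ≈ 1.3131
Gain = 20 log₁₀(1.3131) ≈ 2.37 dB
∠H = (0°) − (68.20° + 45.00°) = -113.20°

2.4 dB, -113.2°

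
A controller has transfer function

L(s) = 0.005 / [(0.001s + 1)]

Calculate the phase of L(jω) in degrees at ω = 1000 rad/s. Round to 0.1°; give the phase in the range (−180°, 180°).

At ω = 1000 rad/s:
pole (1 + j1000·0.001) = 1 + j1 → |·| ≈ 1.4142, ∠ ≈ 45.00°
∠L = (0°) − (45.00°) = -45.00°

-45.0°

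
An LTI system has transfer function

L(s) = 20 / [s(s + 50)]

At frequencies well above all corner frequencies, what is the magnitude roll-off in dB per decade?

-40 dB/decade

Each pole contributes −20 dB/decade at high frequency; each zero contributes +20 dB/decade.
Net: 0 zero(s) − 2 pole(s) → -40 dB/decade.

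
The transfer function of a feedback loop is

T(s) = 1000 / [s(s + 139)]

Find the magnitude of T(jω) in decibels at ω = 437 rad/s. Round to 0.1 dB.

At s = jω = j437:
pole (s+139): 139 + j437 → |·| = √(139²+437²) = √210290 ≈ 458.57, ∠ = arctan(437/139) ≈ 72.36°
pole at origin: |s| = 437, ∠ = 90.00° (in denominator)
|T| = 1000 / 2.004e+05 ≈ 0.00499
Gain = 20 log₁₀(0.00499) ≈ -46.04 dB

-46.0 dB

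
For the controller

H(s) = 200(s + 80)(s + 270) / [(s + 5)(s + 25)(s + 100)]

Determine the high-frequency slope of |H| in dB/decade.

Each pole contributes −20 dB/decade at high frequency; each zero contributes +20 dB/decade.
Net: 2 zero(s) − 3 pole(s) → -20 dB/decade.

-20 dB/decade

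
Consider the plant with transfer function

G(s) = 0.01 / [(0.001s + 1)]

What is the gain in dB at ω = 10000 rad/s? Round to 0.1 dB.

-60.0 dB

At ω = 10000 rad/s:
pole (1 + j10000·0.001) = 1 + j10 → |·| ≈ 10.05, ∠ ≈ 84.29°
|G| = 0.01 · 1 / (10.05) ≈ 0.00099502
Gain = 20 log₁₀(0.00099502) ≈ -60.04 dB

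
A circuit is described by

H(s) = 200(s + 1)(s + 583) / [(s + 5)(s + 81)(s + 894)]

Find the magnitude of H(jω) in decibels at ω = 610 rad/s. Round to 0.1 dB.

-11.9 dB

At s = jω = j610:
zero (s+1): 1 + j610 → |·| = √(1²+610²) = √372101 ≈ 610, ∠ = arctan(610/1) ≈ 89.91°
zero (s+583): 583 + j610 → |·| = √(583²+610²) = √711989 ≈ 843.79, ∠ = arctan(610/583) ≈ 46.30°
pole (s+5): 5 + j610 → |·| = √(5²+610²) = √372125 ≈ 610.02, ∠ = arctan(610/5) ≈ 89.53°
pole (s+81): 81 + j610 → |·| = √(81²+610²) = √378661 ≈ 615.35, ∠ = arctan(610/81) ≈ 82.44°
pole (s+894): 894 + j610 → |·| = √(894²+610²) = √1171336 ≈ 1082.3, ∠ = arctan(610/894) ≈ 34.31°
|H| = 200 · 5.1471e+05 / 4.0627e+08 ≈ 0.25338
Gain = 20 log₁₀(0.25338) ≈ -11.92 dB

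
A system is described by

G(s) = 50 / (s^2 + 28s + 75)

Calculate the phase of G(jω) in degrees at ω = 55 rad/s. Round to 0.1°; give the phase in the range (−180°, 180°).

-152.4°

Substitute s = j55:
Numerator: 50 = 50 + j0
Denominator: (j55)^2 + 28(j55) + 75 = -2950 + j1540
|N| = √(50² + 0²) ≈ 50, ∠N ≈ 0.00°
|D| = √(2950² + 1540²) ≈ 3327.8, ∠D ≈ 152.43°
∠G = 0.00° − 152.43° = -152.43°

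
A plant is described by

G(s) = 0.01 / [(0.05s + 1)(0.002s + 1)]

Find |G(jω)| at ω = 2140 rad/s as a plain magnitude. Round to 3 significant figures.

At ω = 2140 rad/s:
pole (1 + j2140·0.05) = 1 + j107 → |·| ≈ 107, ∠ ≈ 89.46°
pole (1 + j2140·0.002) = 1 + j4.28 → |·| ≈ 4.3953, ∠ ≈ 76.85°
|G| = 0.01 · 1 / (107 · 4.3953) ≈ 2.1263e-05

2.13e-05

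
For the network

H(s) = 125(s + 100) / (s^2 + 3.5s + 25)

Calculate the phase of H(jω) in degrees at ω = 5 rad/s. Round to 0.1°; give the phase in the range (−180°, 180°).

At s = jω = j5:
zero (s+100): 100 + j5 → |·| = √(100²+5²) = √10025 ≈ 100.12, ∠ = arctan(5/100) ≈ 2.86°
quadratic: (j5)² + 3.5·j5 + 25 = 0 + j17.5 → |·| ≈ 17.5, ∠ ≈ 90.00°
∠H = 2.86° − 90.00° = -87.14°

-87.1°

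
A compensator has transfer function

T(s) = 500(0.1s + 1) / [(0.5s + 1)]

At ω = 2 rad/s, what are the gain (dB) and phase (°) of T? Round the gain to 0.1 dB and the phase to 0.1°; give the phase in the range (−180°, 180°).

At ω = 2 rad/s:
zero (1 + j2·0.1) = 1 + j0.2 → |·| ≈ 1.0198, ∠ ≈ 11.31°
pole (1 + j2·0.5) = 1 + j1 → |·| ≈ 1.4142, ∠ ≈ 45.00°
|T| = 500 · 1.0198 / (1.4142) ≈ 360.56
Gain = 20 log₁₀(360.56) ≈ 51.14 dB
∠T = (11.31°) − (45.00°) = -33.69°

51.1 dB, -33.7°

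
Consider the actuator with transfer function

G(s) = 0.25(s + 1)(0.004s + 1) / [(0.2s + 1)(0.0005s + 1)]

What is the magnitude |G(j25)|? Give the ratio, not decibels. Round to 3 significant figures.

At ω = 25 rad/s:
zero (1 + j25·1) = 1 + j25 → |·| ≈ 25.02, ∠ ≈ 87.71°
zero (1 + j25·0.004) = 1 + j0.1 → |·| ≈ 1.005, ∠ ≈ 5.71°
pole (1 + j25·0.2) = 1 + j5 → |·| ≈ 5.099, ∠ ≈ 78.69°
pole (1 + j25·0.0005) = 1 + j0.0125 → |·| ≈ 1.0001, ∠ ≈ 0.72°
|G| = 0.25 · 25.02 · 1.005 / (5.099 · 1.0001) ≈ 1.2327

1.23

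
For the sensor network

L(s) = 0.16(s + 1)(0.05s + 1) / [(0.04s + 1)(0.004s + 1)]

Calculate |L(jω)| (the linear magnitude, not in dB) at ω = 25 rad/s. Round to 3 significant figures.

At ω = 25 rad/s:
zero (1 + j25·1) = 1 + j25 → |·| ≈ 25.02, ∠ ≈ 87.71°
zero (1 + j25·0.05) = 1 + j1.25 → |·| ≈ 1.6008, ∠ ≈ 51.34°
pole (1 + j25·0.04) = 1 + j1 → |·| ≈ 1.4142, ∠ ≈ 45.00°
pole (1 + j25·0.004) = 1 + j0.1 → |·| ≈ 1.005, ∠ ≈ 5.71°
|L| = 0.16 · 25.02 · 1.6008 / (1.4142 · 1.005) ≈ 4.5089

4.51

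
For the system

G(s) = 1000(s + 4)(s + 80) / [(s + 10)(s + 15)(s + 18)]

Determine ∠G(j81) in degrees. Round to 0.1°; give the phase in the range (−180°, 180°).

At s = jω = j81:
zero (s+4): 4 + j81 → |·| = √(4²+81²) = √6577 ≈ 81.099, ∠ = arctan(81/4) ≈ 87.17°
zero (s+80): 80 + j81 → |·| = √(80²+81²) = √12961 ≈ 113.85, ∠ = arctan(81/80) ≈ 45.36°
pole (s+10): 10 + j81 → |·| = √(10²+81²) = √6661 ≈ 81.615, ∠ = arctan(81/10) ≈ 82.96°
pole (s+15): 15 + j81 → |·| = √(15²+81²) = √6786 ≈ 82.377, ∠ = arctan(81/15) ≈ 79.51°
pole (s+18): 18 + j81 → |·| = √(18²+81²) = √6885 ≈ 82.976, ∠ = arctan(81/18) ≈ 77.47°
∠G = 132.53° − 239.94° = -107.41°

-107.4°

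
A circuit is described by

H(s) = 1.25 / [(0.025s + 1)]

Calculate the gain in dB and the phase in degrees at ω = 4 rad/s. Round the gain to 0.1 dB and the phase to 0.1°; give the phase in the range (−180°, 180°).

1.9 dB, -5.7°

At ω = 4 rad/s:
pole (1 + j4·0.025) = 1 + j0.1 → |·| ≈ 1.005, ∠ ≈ 5.71°
|H| = 1.25 · 1 / (1.005) ≈ 1.2438
Gain = 20 log₁₀(1.2438) ≈ 1.90 dB
∠H = (0°) − (5.71°) = -5.71°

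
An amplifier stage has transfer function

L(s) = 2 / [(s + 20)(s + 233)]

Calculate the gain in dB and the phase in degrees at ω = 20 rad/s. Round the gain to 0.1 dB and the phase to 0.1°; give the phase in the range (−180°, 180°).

At s = jω = j20:
pole (s+20): 20 + j20 → |·| = √(20²+20²) = √800 ≈ 28.284, ∠ = arctan(20/20) ≈ 45.00°
pole (s+233): 233 + j20 → |·| = √(233²+20²) = √54689 ≈ 233.86, ∠ = arctan(20/233) ≈ 4.91°
|L| = 2 / 6614.5 ≈ 0.00030237
Gain = 20 log₁₀(0.00030237) ≈ -70.39 dB
∠L = 0.00° − 49.91° = -49.91°

-70.4 dB, -49.9°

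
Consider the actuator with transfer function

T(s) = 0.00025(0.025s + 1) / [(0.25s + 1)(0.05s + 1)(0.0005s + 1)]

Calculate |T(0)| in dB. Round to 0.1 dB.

-72.0 dB

T(0) = 0.00025 · 1 / 1 = 0.00025
20 log₁₀(0.00025) ≈ -72.04 dB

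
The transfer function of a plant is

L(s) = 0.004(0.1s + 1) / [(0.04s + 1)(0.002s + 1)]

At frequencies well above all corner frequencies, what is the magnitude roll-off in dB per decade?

Each pole contributes −20 dB/decade at high frequency; each zero contributes +20 dB/decade.
Net: 1 zero(s) − 2 pole(s) → -20 dB/decade.

-20 dB/decade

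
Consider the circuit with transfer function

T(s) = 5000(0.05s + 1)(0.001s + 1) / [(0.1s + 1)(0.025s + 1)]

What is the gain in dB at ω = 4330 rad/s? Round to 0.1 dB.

40.2 dB

At ω = 4330 rad/s:
zero (1 + j4330·0.05) = 1 + j216.5 → |·| ≈ 216.5, ∠ ≈ 89.74°
zero (1 + j4330·0.001) = 1 + j4.33 → |·| ≈ 4.444, ∠ ≈ 77.00°
pole (1 + j4330·0.1) = 1 + j433 → |·| ≈ 433, ∠ ≈ 89.87°
pole (1 + j4330·0.025) = 1 + j108.25 → |·| ≈ 108.25, ∠ ≈ 89.47°
|T| = 5000 · 216.5 · 4.444 / (433 · 108.25) ≈ 102.63
Gain = 20 log₁₀(102.63) ≈ 40.23 dB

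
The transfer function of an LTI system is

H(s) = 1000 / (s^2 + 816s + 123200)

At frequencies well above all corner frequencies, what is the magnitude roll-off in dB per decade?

-40 dB/decade

Each pole contributes −20 dB/decade at high frequency; each zero contributes +20 dB/decade.
Net: 0 zero(s) − 2 pole(s) → -40 dB/decade.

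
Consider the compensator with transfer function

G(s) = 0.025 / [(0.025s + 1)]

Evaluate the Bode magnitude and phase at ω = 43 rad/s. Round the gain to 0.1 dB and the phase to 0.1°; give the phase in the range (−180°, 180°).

-35.4 dB, -47.1°

At ω = 43 rad/s:
pole (1 + j43·0.025) = 1 + j1.075 → |·| ≈ 1.4682, ∠ ≈ 47.07°
|G| = 0.025 · 1 / (1.4682) ≈ 0.017028
Gain = 20 log₁₀(0.017028) ≈ -35.38 dB
∠G = (0°) − (47.07°) = -47.07°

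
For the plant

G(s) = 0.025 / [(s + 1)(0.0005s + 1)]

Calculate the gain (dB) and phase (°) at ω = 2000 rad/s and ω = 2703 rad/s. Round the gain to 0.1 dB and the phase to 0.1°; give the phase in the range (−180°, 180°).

At ω = 2000 rad/s:
pole (1 + j2000·1) = 1 + j2000 → |·| ≈ 2000, ∠ ≈ 89.97°
pole (1 + j2000·0.0005) = 1 + j1 → |·| ≈ 1.4142, ∠ ≈ 45.00°
|G| = 0.025 · 1 / (2000 · 1.4142) ≈ 8.8389e-06
Gain = 20 log₁₀(8.8389e-06) ≈ -101.07 dB
∠G = (0°) − (89.97° + 45.00°) = -134.97°

At ω = 2703 rad/s:
pole (1 + j2703·1) = 1 + j2703 → |·| ≈ 2703, ∠ ≈ 89.98°
pole (1 + j2703·0.0005) = 1 + j1.3515 → |·| ≈ 1.6812, ∠ ≈ 53.50°
|G| = 0.025 · 1 / (2703 · 1.6812) ≈ 5.5014e-06
Gain = 20 log₁₀(5.5014e-06) ≈ -105.19 dB
∠G = (0°) − (89.98° + 53.50°) = -143.48°

ω = 2000: -101.1 dB, -135.0°; ω = 2703: -105.2 dB, -143.5°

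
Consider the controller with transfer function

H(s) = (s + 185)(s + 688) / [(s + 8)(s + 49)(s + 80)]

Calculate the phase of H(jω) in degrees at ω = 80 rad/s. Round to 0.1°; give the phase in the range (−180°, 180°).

At s = jω = j80:
zero (s+185): 185 + j80 → |·| = √(185²+80²) = √40625 ≈ 201.56, ∠ = arctan(80/185) ≈ 23.39°
zero (s+688): 688 + j80 → |·| = √(688²+80²) = √479744 ≈ 692.64, ∠ = arctan(80/688) ≈ 6.63°
pole (s+8): 8 + j80 → |·| = √(8²+80²) = √6464 ≈ 80.399, ∠ = arctan(80/8) ≈ 84.29°
pole (s+49): 49 + j80 → |·| = √(49²+80²) = √8801 ≈ 93.814, ∠ = arctan(80/49) ≈ 58.51°
pole (s+80): 80 + j80 → |·| = √(80²+80²) = √12800 ≈ 113.14, ∠ = arctan(80/80) ≈ 45.00°
∠H = 30.02° − 187.80° = -157.78°

-157.8°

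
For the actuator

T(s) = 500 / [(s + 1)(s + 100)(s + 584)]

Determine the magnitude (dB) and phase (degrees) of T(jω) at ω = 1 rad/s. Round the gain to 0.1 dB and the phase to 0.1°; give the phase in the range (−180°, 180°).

-44.4 dB, -45.7°

At s = jω = j1:
pole (s+1): 1 + j1 → |·| = √(1²+1²) = √2 ≈ 1.4142, ∠ = arctan(1/1) ≈ 45.00°
pole (s+100): 100 + j1 → |·| = √(100²+1²) = √10001 ≈ 100, ∠ = arctan(1/100) ≈ 0.57°
pole (s+584): 584 + j1 → |·| = √(584²+1²) = √341057 ≈ 584, ∠ = arctan(1/584) ≈ 0.10°
|T| = 500 / 82589 ≈ 0.0060541
Gain = 20 log₁₀(0.0060541) ≈ -44.36 dB
∠T = 0.00° − 45.67° = -45.67°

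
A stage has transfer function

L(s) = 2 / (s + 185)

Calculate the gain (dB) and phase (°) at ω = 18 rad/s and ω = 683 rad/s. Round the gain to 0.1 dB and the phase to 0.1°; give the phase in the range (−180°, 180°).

Substitute s = j18:
Numerator: 2 = 2 + j0
Denominator: (j18) + 185 = 185 + j18
|N| = √(2² + 0²) ≈ 2, ∠N ≈ 0.00°
|D| = √(185² + 18²) ≈ 185.87, ∠D ≈ 5.56°
|L| = 2 / 185.87 ≈ 0.01076
Gain = 20 log₁₀(0.01076) ≈ -39.36 dB
∠L = 0.00° − 5.56° = -5.56°

Substitute s = j683:
Numerator: 2 = 2 + j0
Denominator: (j683) + 185 = 185 + j683
|N| = √(2² + 0²) ≈ 2, ∠N ≈ 0.00°
|D| = √(185² + 683²) ≈ 707.61, ∠D ≈ 74.84°
|L| = 2 / 707.61 ≈ 0.0028264
Gain = 20 log₁₀(0.0028264) ≈ -50.98 dB
∠L = 0.00° − 74.84° = -74.84°

ω = 18: -39.4 dB, -5.6°; ω = 683: -51.0 dB, -74.8°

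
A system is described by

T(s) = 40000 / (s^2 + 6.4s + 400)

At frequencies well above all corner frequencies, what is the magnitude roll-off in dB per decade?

-40 dB/decade

Each pole contributes −20 dB/decade at high frequency; each zero contributes +20 dB/decade.
Net: 0 zero(s) − 2 pole(s) → -40 dB/decade.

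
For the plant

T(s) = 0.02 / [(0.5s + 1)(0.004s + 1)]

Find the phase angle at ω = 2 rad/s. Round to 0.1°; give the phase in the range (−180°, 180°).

-45.5°

At ω = 2 rad/s:
pole (1 + j2·0.5) = 1 + j1 → |·| ≈ 1.4142, ∠ ≈ 45.00°
pole (1 + j2·0.004) = 1 + j0.008 → |·| ≈ 1, ∠ ≈ 0.46°
∠T = (0°) − (45.00° + 0.46°) = -45.46°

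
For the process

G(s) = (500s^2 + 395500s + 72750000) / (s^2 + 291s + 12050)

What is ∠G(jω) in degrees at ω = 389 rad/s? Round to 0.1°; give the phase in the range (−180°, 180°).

Substitute s = j389:
Numerator: 500(j389)^2 + 395500(j389) + 72750000 = -2910500 + j153849500
Denominator: (j389)^2 + 291(j389) + 12050 = -139271 + j113199
|N| = √(2910500² + 153849500²) ≈ 1.5388e+08, ∠N ≈ 91.08°
|D| = √(139271² + 113199²) ≈ 1.7947e+05, ∠D ≈ 140.90°
∠G = 91.08° − 140.90° = -49.82°

-49.8°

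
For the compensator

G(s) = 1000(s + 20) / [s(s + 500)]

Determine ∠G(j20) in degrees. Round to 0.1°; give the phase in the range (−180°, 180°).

At s = jω = j20:
zero (s+20): 20 + j20 → |·| = √(20²+20²) = √800 ≈ 28.284, ∠ = arctan(20/20) ≈ 45.00°
pole (s+500): 500 + j20 → |·| = √(500²+20²) = √250400 ≈ 500.4, ∠ = arctan(20/500) ≈ 2.29°
pole at origin: |s| = 20, ∠ = 90.00° (in denominator)
∠G = 45.00° − 92.29° = -47.29°

-47.3°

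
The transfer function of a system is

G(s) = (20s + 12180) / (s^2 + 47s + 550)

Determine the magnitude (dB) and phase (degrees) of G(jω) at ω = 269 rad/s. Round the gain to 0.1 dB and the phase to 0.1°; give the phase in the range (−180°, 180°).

Substitute s = j269:
Numerator: 20(j269) + 12180 = 12180 + j5380
Denominator: (j269)^2 + 47(j269) + 550 = -71811 + j12643
|N| = √(12180² + 5380²) ≈ 13315, ∠N ≈ 23.83°
|D| = √(71811² + 12643²) ≈ 72915, ∠D ≈ 170.01°
|G| = 13315 / 72915 ≈ 0.18261
Gain = 20 log₁₀(0.18261) ≈ -14.77 dB
∠G = 23.83° − 170.01° = -146.18°

-14.8 dB, -146.2°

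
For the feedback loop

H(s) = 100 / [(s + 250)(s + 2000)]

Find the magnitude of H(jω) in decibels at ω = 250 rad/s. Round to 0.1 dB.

At s = jω = j250:
pole (s+250): 250 + j250 → |·| = √(250²+250²) = √125000 ≈ 353.55, ∠ = arctan(250/250) ≈ 45.00°
pole (s+2000): 2000 + j250 → |·| = √(2000²+250²) = √4062500 ≈ 2015.6, ∠ = arctan(250/2000) ≈ 7.13°
|H| = 100 / 7.1262e+05 ≈ 0.00014033
Gain = 20 log₁₀(0.00014033) ≈ -77.06 dB

-77.1 dB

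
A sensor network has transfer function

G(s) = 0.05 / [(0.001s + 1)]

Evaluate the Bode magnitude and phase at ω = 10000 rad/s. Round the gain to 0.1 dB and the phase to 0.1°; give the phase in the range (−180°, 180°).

At ω = 10000 rad/s:
pole (1 + j10000·0.001) = 1 + j10 → |·| ≈ 10.05, ∠ ≈ 84.29°
|G| = 0.05 · 1 / (10.05) ≈ 0.0049751
Gain = 20 log₁₀(0.0049751) ≈ -46.06 dB
∠G = (0°) − (84.29°) = -84.29°

-46.1 dB, -84.3°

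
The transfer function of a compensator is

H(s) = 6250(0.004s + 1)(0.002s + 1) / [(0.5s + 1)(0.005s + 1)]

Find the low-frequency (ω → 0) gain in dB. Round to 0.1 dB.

75.9 dB

H(0) = 6250 · 1 / 1 = 6250
20 log₁₀(6250) ≈ 75.92 dB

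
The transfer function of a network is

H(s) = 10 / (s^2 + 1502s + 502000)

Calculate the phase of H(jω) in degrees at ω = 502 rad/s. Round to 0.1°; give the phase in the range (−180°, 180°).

-71.7°

Substitute s = j502:
Numerator: 10 = 10 + j0
Denominator: (j502)^2 + 1502(j502) + 502000 = 249996 + j754004
|N| = √(10² + 0²) ≈ 10, ∠N ≈ 0.00°
|D| = √(249996² + 754004²) ≈ 7.9437e+05, ∠D ≈ 71.66°
∠H = 0.00° − 71.66° = -71.66°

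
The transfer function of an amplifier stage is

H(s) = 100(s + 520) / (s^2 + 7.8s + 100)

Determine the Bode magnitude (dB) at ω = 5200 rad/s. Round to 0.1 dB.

-34.3 dB

At s = jω = j5200:
zero (s+520): 520 + j5200 → |·| = √(520²+5200²) = √27310400 ≈ 5225.9, ∠ = arctan(5200/520) ≈ 84.29°
quadratic: (j5200)² + 7.8·j5200 + 100 = -27039900 + j40560 → |·| ≈ 2.704e+07, ∠ ≈ 179.91°
|H| = 100 · 5225.9 / 2.704e+07 ≈ 0.019327
Gain = 20 log₁₀(0.019327) ≈ -34.28 dB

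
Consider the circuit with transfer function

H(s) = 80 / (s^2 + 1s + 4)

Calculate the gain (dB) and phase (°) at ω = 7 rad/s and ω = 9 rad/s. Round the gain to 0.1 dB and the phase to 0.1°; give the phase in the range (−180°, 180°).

At s = jω = j7:
quadratic: (j7)² + 1·j7 + 4 = -45 + j7 → |·| ≈ 45.541, ∠ ≈ 171.16°
|H| = 80 / 45.541 ≈ 1.7567
Gain = 20 log₁₀(1.7567) ≈ 4.89 dB
∠H = 0.00° − 171.16° = -171.16°

At s = jω = j9:
quadratic: (j9)² + 1·j9 + 4 = -77 + j9 → |·| ≈ 77.524, ∠ ≈ 173.33°
|H| = 80 / 77.524 ≈ 1.0319
Gain = 20 log₁₀(1.0319) ≈ 0.27 dB
∠H = 0.00° − 173.33° = -173.33°

ω = 7: 4.9 dB, -171.2°; ω = 9: 0.3 dB, -173.3°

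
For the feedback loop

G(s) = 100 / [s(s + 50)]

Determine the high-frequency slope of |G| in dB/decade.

-40 dB/decade

Each pole contributes −20 dB/decade at high frequency; each zero contributes +20 dB/decade.
Net: 0 zero(s) − 2 pole(s) → -40 dB/decade.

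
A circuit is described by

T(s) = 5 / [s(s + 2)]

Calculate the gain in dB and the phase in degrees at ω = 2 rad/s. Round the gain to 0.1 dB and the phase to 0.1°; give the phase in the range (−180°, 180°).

-1.1 dB, -135.0°

At s = jω = j2:
pole (s+2): 2 + j2 → |·| = √(2²+2²) = √8 ≈ 2.8284, ∠ = arctan(2/2) ≈ 45.00°
pole at origin: |s| = 2, ∠ = 90.00° (in denominator)
|T| = 5 / 5.6568 ≈ 0.88389
Gain = 20 log₁₀(0.88389) ≈ -1.07 dB
∠T = 0.00° − 135.00° = -135.00°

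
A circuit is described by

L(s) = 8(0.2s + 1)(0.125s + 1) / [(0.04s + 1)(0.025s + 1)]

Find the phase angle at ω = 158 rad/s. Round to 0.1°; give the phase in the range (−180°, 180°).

18.5°

At ω = 158 rad/s:
zero (1 + j158·0.2) = 1 + j31.6 → |·| ≈ 31.616, ∠ ≈ 88.19°
zero (1 + j158·0.125) = 1 + j19.75 → |·| ≈ 19.775, ∠ ≈ 87.10°
pole (1 + j158·0.04) = 1 + j6.32 → |·| ≈ 6.3986, ∠ ≈ 81.01°
pole (1 + j158·0.025) = 1 + j3.95 → |·| ≈ 4.0746, ∠ ≈ 75.79°
∠L = (88.19° + 87.10°) − (81.01° + 75.79°) = 18.49°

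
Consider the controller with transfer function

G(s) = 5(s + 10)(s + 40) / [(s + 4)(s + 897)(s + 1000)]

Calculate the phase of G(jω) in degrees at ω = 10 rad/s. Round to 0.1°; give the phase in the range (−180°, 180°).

At s = jω = j10:
zero (s+10): 10 + j10 → |·| = √(10²+10²) = √200 ≈ 14.142, ∠ = arctan(10/10) ≈ 45.00°
zero (s+40): 40 + j10 → |·| = √(40²+10²) = √1700 ≈ 41.231, ∠ = arctan(10/40) ≈ 14.04°
pole (s+4): 4 + j10 → |·| = √(4²+10²) = √116 ≈ 10.77, ∠ = arctan(10/4) ≈ 68.20°
pole (s+897): 897 + j10 → |·| = √(897²+10²) = √804709 ≈ 897.06, ∠ = arctan(10/897) ≈ 0.64°
pole (s+1000): 1000 + j10 → |·| = √(1000²+10²) = √1000100 ≈ 1000, ∠ = arctan(10/1000) ≈ 0.57°
∠G = 59.04° − 69.41° = -10.37°

-10.4°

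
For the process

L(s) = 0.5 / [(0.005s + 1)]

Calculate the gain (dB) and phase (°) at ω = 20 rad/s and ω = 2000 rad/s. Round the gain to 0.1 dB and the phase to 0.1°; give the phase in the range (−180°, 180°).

At ω = 20 rad/s:
pole (1 + j20·0.005) = 1 + j0.1 → |·| ≈ 1.005, ∠ ≈ 5.71°
|L| = 0.5 · 1 / (1.005) ≈ 0.49751
Gain = 20 log₁₀(0.49751) ≈ -6.06 dB
∠L = (0°) − (5.71°) = -5.71°

At ω = 2000 rad/s:
pole (1 + j2000·0.005) = 1 + j10 → |·| ≈ 10.05, ∠ ≈ 84.29°
|L| = 0.5 · 1 / (10.05) ≈ 0.049751
Gain = 20 log₁₀(0.049751) ≈ -26.06 dB
∠L = (0°) − (84.29°) = -84.29°

ω = 20: -6.1 dB, -5.7°; ω = 2000: -26.1 dB, -84.3°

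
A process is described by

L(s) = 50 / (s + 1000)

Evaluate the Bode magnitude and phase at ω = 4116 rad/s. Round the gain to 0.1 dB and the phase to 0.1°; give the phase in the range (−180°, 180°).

-38.6 dB, -76.3°

At s = jω = j4116:
pole (s+1000): 1000 + j4116 → |·| = √(1000²+4116²) = √17941456 ≈ 4235.7, ∠ = arctan(4116/1000) ≈ 76.34°
|L| = 50 / 4235.7 ≈ 0.011804
Gain = 20 log₁₀(0.011804) ≈ -38.56 dB
∠L = 0.00° − 76.34° = -76.34°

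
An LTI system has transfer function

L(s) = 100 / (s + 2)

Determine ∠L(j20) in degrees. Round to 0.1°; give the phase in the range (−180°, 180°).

-84.3°

At s = jω = j20:
pole (s+2): 2 + j20 → |·| = √(2²+20²) = √404 ≈ 20.1, ∠ = arctan(20/2) ≈ 84.29°
∠L = 0.00° − 84.29° = -84.29°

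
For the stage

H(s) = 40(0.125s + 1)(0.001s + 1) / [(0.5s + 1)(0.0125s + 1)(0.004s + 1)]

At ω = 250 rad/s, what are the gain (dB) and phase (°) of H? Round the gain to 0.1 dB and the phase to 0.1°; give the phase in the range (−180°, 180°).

At ω = 250 rad/s:
zero (1 + j250·0.125) = 1 + j31.25 → |·| ≈ 31.266, ∠ ≈ 88.17°
zero (1 + j250·0.001) = 1 + j0.25 → |·| ≈ 1.0308, ∠ ≈ 14.04°
pole (1 + j250·0.5) = 1 + j125 → |·| ≈ 125, ∠ ≈ 89.54°
pole (1 + j250·0.0125) = 1 + j3.125 → |·| ≈ 3.2811, ∠ ≈ 72.26°
pole (1 + j250·0.004) = 1 + j1 → |·| ≈ 1.4142, ∠ ≈ 45.00°
|H| = 40 · 31.266 · 1.0308 / (125 · 3.2811 · 1.4142) ≈ 2.2226
Gain = 20 log₁₀(2.2226) ≈ 6.94 dB
∠H = (88.17° + 14.04°) − (89.54° + 72.26° + 45.00°) = -104.59°

6.9 dB, -104.6°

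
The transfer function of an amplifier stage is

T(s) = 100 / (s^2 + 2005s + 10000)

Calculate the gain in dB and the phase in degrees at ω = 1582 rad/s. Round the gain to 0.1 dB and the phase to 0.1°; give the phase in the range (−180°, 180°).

-92.1 dB, -128.2°

Substitute s = j1582:
Numerator: 100 = 100 + j0
Denominator: (j1582)^2 + 2005(j1582) + 10000 = -2492724 + j3171910
|N| = √(100² + 0²) ≈ 100, ∠N ≈ 0.00°
|D| = √(2492724² + 3171910²) ≈ 4.0342e+06, ∠D ≈ 128.16°
|T| = 100 / 4.0342e+06 ≈ 2.4788e-05
Gain = 20 log₁₀(2.4788e-05) ≈ -92.12 dB
∠T = 0.00° − 128.16° = -128.16°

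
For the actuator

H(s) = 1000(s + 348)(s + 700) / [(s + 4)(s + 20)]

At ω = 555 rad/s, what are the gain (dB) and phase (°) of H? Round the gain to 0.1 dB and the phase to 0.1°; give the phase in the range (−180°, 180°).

65.6 dB, -81.2°

At s = jω = j555:
zero (s+348): 348 + j555 → |·| = √(348²+555²) = √429129 ≈ 655.08, ∠ = arctan(555/348) ≈ 57.91°
zero (s+700): 700 + j555 → |·| = √(700²+555²) = √798025 ≈ 893.32, ∠ = arctan(555/700) ≈ 38.41°
pole (s+4): 4 + j555 → |·| = √(4²+555²) = √308041 ≈ 555.01, ∠ = arctan(555/4) ≈ 89.59°
pole (s+20): 20 + j555 → |·| = √(20²+555²) = √308425 ≈ 555.36, ∠ = arctan(555/20) ≈ 87.94°
|H| = 1000 · 5.852e+05 / 3.0823e+05 ≈ 1898.6
Gain = 20 log₁₀(1898.6) ≈ 65.57 dB
∠H = 96.32° − 177.53° = -81.21°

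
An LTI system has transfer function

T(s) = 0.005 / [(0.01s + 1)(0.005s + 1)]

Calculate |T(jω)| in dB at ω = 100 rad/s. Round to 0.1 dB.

At ω = 100 rad/s:
pole (1 + j100·0.01) = 1 + j1 → |·| ≈ 1.4142, ∠ ≈ 45.00°
pole (1 + j100·0.005) = 1 + j0.5 → |·| ≈ 1.118, ∠ ≈ 26.57°
|T| = 0.005 · 1 / (1.4142 · 1.118) ≈ 0.0031624
Gain = 20 log₁₀(0.0031624) ≈ -50.00 dB

-50.0 dB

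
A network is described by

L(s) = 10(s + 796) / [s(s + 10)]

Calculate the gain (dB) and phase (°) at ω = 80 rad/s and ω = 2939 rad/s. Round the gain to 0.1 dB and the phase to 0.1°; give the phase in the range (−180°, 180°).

At s = jω = j80:
zero (s+796): 796 + j80 → |·| = √(796²+80²) = √640016 ≈ 800.01, ∠ = arctan(80/796) ≈ 5.74°
pole (s+10): 10 + j80 → |·| = √(10²+80²) = √6500 ≈ 80.623, ∠ = arctan(80/10) ≈ 82.87°
pole at origin: |s| = 80, ∠ = 90.00° (in denominator)
|L| = 10 · 800.01 / 6449.8 ≈ 1.2404
Gain = 20 log₁₀(1.2404) ≈ 1.87 dB
∠L = 5.74° − 172.87° = -167.13°

At s = jω = j2939:
zero (s+796): 796 + j2939 → |·| = √(796²+2939²) = √9271337 ≈ 3044.9, ∠ = arctan(2939/796) ≈ 74.85°
pole (s+10): 10 + j2939 → |·| = √(10²+2939²) = √8637821 ≈ 2939, ∠ = arctan(2939/10) ≈ 89.81°
pole at origin: |s| = 2939, ∠ = 90.00° (in denominator)
|L| = 10 · 3044.9 / 8.6377e+06 ≈ 0.0035251
Gain = 20 log₁₀(0.0035251) ≈ -49.06 dB
∠L = 74.85° − 179.81° = -104.96°

ω = 80: 1.9 dB, -167.1°; ω = 2939: -49.1 dB, -105.0°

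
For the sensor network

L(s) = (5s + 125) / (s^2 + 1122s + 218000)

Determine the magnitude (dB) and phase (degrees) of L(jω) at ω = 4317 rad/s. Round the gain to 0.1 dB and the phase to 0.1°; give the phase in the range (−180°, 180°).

-58.9 dB, -75.6°

Substitute s = j4317:
Numerator: 5(j4317) + 125 = 125 + j21585
Denominator: (j4317)^2 + 1122(j4317) + 218000 = -18418489 + j4843674
|N| = √(125² + 21585²) ≈ 21585, ∠N ≈ 89.67°
|D| = √(18418489² + 4843674²) ≈ 1.9045e+07, ∠D ≈ 165.27°
|L| = 21585 / 1.9045e+07 ≈ 0.0011334
Gain = 20 log₁₀(0.0011334) ≈ -58.91 dB
∠L = 89.67° − 165.27° = -75.60°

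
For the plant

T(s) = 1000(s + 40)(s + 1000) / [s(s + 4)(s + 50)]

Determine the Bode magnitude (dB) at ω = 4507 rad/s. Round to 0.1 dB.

-12.9 dB

At s = jω = j4507:
zero (s+40): 40 + j4507 → |·| = √(40²+4507²) = √20314649 ≈ 4507.2, ∠ = arctan(4507/40) ≈ 89.49°
zero (s+1000): 1000 + j4507 → |·| = √(1000²+4507²) = √21313049 ≈ 4616.6, ∠ = arctan(4507/1000) ≈ 77.49°
pole (s+4): 4 + j4507 → |·| = √(4²+4507²) = √20313065 ≈ 4507, ∠ = arctan(4507/4) ≈ 89.95°
pole (s+50): 50 + j4507 → |·| = √(50²+4507²) = √20315549 ≈ 4507.3, ∠ = arctan(4507/50) ≈ 89.36°
pole at origin: |s| = 4507, ∠ = 90.00° (in denominator)
|T| = 1000 · 2.0808e+07 / 9.1557e+10 ≈ 0.22727
Gain = 20 log₁₀(0.22727) ≈ -12.87 dB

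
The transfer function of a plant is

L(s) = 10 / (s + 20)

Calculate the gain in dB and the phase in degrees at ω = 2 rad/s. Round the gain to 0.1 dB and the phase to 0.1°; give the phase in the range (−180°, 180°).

-6.1 dB, -5.7°

Substitute s = j2:
Numerator: 10 = 10 + j0
Denominator: (j2) + 20 = 20 + j2
|N| = √(10² + 0²) ≈ 10, ∠N ≈ 0.00°
|D| = √(20² + 2²) ≈ 20.1, ∠D ≈ 5.71°
|L| = 10 / 20.1 ≈ 0.49751
Gain = 20 log₁₀(0.49751) ≈ -6.06 dB
∠L = 0.00° − 5.71° = -5.71°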